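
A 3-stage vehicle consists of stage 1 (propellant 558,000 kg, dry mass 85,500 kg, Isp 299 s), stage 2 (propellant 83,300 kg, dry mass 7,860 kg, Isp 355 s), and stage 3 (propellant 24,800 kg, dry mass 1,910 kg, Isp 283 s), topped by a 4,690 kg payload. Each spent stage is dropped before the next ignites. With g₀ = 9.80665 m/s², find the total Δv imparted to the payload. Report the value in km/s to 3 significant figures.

Ignition mass of stage 1 = 558,000+85,500 + 83,300+7,860 + 24,800+1,910 + 4,690 = 766,060 kg.
Stage 1: m₀ = 766,060 kg, m_f = 766,060 − 558,000 = 208,060 kg; Δv = 299×9.80665×ln(3.682) = 2932.2×1.3034 ≈ 3822 m/s.
Stage 2: m₀ = 122,560 kg, m_f = 122,560 − 83,300 = 39,260 kg; Δv = 355×9.80665×ln(3.122) = 3481.4×1.1384 ≈ 3963 m/s.
Stage 3: m₀ = 31,400 kg, m_f = 31,400 − 24,800 = 6,600 kg; Δv = 283×9.80665×ln(4.758) = 2775.3×1.5597 ≈ 4329 m/s.
Total Δv = 3822 + 3963 + 4329 = 12114 m/s.

Δv ≈ 12.1 km/s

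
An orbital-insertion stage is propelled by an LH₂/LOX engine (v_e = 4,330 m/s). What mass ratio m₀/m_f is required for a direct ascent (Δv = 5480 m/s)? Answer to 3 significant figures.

m₀/m_f = exp(Δv / v_e) = exp(5480 / 4330.0) = exp(1.2656) = 3.5452.

mass ratio ≈ 3.55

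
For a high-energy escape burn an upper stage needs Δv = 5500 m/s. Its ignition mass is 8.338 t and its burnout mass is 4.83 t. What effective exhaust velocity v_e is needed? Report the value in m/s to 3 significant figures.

v_e ≈ 10100 m/s

ln(m₀/m_f) = ln(8338/4830) = ln(1.726) = 0.5460.
By the Tsiolkovsky rocket equation, v_e = Δv / ln(m₀/m_f) = 5500 / 0.5460 = 10073.7 m/s.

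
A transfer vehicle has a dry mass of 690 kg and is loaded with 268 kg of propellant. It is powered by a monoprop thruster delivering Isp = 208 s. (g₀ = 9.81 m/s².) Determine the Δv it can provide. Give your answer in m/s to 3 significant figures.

Δv ≈ 670 m/s

v_e = Isp · g₀ = 208 × 9.81 = 2040.5 m/s.
m₀ = m_dry + m_prop = 690 + 268 = 958 kg.
Rocket equation: Δv = v_e · ln(m₀/m_f) = 2040.5 × ln(1.388) = 2040.5 × 0.3282 ≈ 669.6 m/s.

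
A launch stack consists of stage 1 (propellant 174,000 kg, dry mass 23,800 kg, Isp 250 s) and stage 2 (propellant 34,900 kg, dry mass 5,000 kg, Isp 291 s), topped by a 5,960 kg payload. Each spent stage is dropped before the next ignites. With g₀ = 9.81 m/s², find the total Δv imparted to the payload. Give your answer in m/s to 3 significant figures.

Δv ≈ 7160 m/s

Ignition mass of stage 1 = 174,000+23,800 + 34,900+5,000 + 5,960 = 243,660 kg.
Stage 1: m₀ = 243,660 kg, m_f = 243,660 − 174,000 = 69,660 kg; Δv = 250×9.81×ln(3.498) = 2452.5×1.2521 ≈ 3071 m/s.
Stage 2: m₀ = 45,860 kg, m_f = 45,860 − 34,900 = 10,960 kg; Δv = 291×9.81×ln(4.184) = 2854.7×1.4313 ≈ 4086 m/s.
Total Δv = 3071 + 4086 = 7157 m/s.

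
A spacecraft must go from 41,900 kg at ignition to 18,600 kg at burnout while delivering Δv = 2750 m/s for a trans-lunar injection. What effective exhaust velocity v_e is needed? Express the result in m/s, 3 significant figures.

v_e ≈ 3390 m/s

ln(m₀/m_f) = ln(41900/18600) = ln(2.253) = 0.8121.
Using Δv = v_e ln(m₀/m_f): v_e = Δv / ln(m₀/m_f) = 2750 / 0.8121 = 3386.2 m/s.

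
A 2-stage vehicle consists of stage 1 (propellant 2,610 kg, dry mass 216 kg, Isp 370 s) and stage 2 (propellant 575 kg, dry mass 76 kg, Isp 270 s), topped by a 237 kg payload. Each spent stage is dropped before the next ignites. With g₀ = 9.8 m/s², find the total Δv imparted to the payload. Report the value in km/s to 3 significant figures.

Δv ≈ 7.16 km/s

Ignition mass of stage 1 = 2,610+216 + 575+76 + 237 = 3,714 kg.
Stage 1: m₀ = 3,714 kg, m_f = 3,714 − 2,610 = 1,104 kg; Δv = 370×9.8×ln(3.364) = 3626.0×1.2132 ≈ 4399 m/s.
Stage 2: m₀ = 888 kg, m_f = 888 − 575 = 313 kg; Δv = 270×9.8×ln(2.837) = 2646.0×1.0428 ≈ 2759 m/s.
Total Δv = 4399 + 2759 = 7158 m/s.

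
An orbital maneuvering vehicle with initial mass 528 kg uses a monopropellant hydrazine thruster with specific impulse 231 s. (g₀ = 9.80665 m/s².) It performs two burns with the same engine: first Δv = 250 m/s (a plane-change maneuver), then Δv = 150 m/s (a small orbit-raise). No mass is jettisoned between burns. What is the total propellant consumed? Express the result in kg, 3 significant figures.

total propellant consumed ≈ 85.5 kg

v_e = Isp · g₀ = 231 × 9.80665 = 2265.3 m/s.
After the first burn: m = 528 × exp(−250/2265.3) = 528 × 0.89551 = 472.829 kg.
After the second burn: m = 472.829 × exp(−150/2265.3) = 472.829 × 0.93593 = 442.535 kg.
Total propellant = m₀ − m_final = 528 − 442.535 = 85.465 kg.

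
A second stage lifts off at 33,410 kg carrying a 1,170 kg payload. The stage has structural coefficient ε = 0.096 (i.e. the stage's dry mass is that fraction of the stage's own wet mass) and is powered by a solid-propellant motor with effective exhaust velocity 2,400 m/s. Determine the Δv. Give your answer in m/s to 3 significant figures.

Δv ≈ 4940 m/s

Stage wet mass = m₀ − payload = 33,410 − 1,170 = 32,240 kg.
Stage dry mass = ε × stage wet mass = 0.096 × 32,240 = 3,095.04 kg.
Burnout mass m_f = stage dry + payload = 3,095.04 + 1,170 = 4,265.04 kg.
Δv = v_e · ln(33,410/4,265.04) = 2400.0 × ln(7.833) = 2400.0 × 2.0584 ≈ 4940 m/s.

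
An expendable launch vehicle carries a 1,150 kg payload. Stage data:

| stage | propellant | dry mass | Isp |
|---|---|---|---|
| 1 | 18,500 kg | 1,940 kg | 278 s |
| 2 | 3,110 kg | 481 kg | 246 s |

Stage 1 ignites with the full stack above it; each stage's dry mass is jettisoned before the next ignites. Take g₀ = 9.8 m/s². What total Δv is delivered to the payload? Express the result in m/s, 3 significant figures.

Δv ≈ 6190 m/s

Ignition mass of stage 1 = 18,500+1,940 + 3,110+481 + 1,150 = 25,181 kg.
Stage 1: m₀ = 25,181 kg, m_f = 25,181 − 18,500 = 6,681 kg; Δv = 278×9.8×ln(3.769) = 2724.4×1.3268 ≈ 3615 m/s.
Stage 2: m₀ = 4,741 kg, m_f = 4,741 − 3,110 = 1,631 kg; Δv = 246×9.8×ln(2.907) = 2410.8×1.0671 ≈ 2572 m/s.
Total Δv = 3615 + 2572 = 6187 m/s.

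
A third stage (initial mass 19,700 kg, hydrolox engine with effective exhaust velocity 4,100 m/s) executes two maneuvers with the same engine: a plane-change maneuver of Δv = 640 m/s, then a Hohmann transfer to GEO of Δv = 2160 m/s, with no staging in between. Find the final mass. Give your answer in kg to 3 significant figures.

final mass ≈ 9950 kg

After the first burn: m = 19700 × exp(−640/4100.0) = 19700 × 0.85548 = 16,853 kg.
After the second burn: m = 16,853 × exp(−2160/4100.0) = 16,853 × 0.59047 = 9,951.19 kg.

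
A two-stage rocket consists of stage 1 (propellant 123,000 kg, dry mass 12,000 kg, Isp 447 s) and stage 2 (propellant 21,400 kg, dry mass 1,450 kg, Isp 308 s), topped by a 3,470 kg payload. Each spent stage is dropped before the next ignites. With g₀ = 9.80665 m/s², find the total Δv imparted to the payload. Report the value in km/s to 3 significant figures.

Δv ≈ 11.4 km/s

Ignition mass of stage 1 = 123,000+12,000 + 21,400+1,450 + 3,470 = 161,320 kg.
Stage 1: m₀ = 161,320 kg, m_f = 161,320 − 123,000 = 38,320 kg; Δv = 447×9.80665×ln(4.21) = 4383.6×1.4374 ≈ 6301 m/s.
Stage 2: m₀ = 26,320 kg, m_f = 26,320 − 21,400 = 4,920 kg; Δv = 308×9.80665×ln(5.35) = 3020.4×1.6770 ≈ 5065 m/s.
Total Δv = 6301 + 5065 = 11366 m/s.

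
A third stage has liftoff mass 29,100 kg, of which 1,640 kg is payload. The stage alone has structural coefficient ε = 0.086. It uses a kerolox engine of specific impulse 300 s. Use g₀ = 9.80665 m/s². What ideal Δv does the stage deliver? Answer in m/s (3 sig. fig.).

Δv ≈ 5840 m/s

Stage wet mass = m₀ − payload = 29,100 − 1,640 = 27,460 kg.
Stage dry mass = ε × stage wet mass = 0.086 × 27,460 = 2,361.56 kg.
Burnout mass m_f = stage dry + payload = 2,361.56 + 1,640 = 4,001.56 kg.
v_e = Isp · g₀ = 300 × 9.80665 = 2942.0 m/s.
Rocket equation: Δv = v_e · ln(29,100/4,001.56) = 2942.0 × ln(7.272) = 2942.0 × 1.9841 ≈ 5837 m/s.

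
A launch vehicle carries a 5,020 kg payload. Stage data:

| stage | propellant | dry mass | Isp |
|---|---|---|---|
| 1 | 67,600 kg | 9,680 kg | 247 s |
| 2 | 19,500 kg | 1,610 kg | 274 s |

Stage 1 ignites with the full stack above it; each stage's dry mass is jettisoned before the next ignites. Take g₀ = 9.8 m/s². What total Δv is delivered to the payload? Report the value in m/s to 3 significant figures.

Δv ≈ 6250 m/s

Ignition mass of stage 1 = 67,600+9,680 + 19,500+1,610 + 5,020 = 103,410 kg.
Stage 1: m₀ = 103,410 kg, m_f = 103,410 − 67,600 = 35,810 kg; Δv = 247×9.8×ln(2.888) = 2420.6×1.0605 ≈ 2567 m/s.
Stage 2: m₀ = 26,130 kg, m_f = 26,130 − 19,500 = 6,630 kg; Δv = 274×9.8×ln(3.941) = 2685.2×1.3715 ≈ 3683 m/s.
Total Δv = 2567 + 3683 = 6250 m/s.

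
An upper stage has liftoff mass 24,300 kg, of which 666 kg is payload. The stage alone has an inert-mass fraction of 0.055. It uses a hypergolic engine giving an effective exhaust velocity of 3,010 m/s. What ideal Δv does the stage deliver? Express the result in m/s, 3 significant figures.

Δv ≈ 7570 m/s

Stage wet mass = m₀ − payload = 24,300 − 666 = 23,634 kg.
Stage dry mass = ε × stage wet mass = 0.055 × 23,634 = 1,299.87 kg.
Burnout mass m_f = stage dry + payload = 1,299.87 + 666 = 1,965.87 kg.
Δv = v_e · ln(24,300/1,965.87) = 3010.0 × ln(12.36) = 3010.0 × 2.5145 ≈ 7569 m/s.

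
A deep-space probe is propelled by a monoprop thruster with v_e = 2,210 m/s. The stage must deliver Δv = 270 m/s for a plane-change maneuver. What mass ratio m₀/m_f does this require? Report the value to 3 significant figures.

From the ideal rocket equation, m₀/m_f = exp(Δv / v_e) = exp(270 / 2210.0) = exp(0.1222) = 1.1299.

mass ratio ≈ 1.13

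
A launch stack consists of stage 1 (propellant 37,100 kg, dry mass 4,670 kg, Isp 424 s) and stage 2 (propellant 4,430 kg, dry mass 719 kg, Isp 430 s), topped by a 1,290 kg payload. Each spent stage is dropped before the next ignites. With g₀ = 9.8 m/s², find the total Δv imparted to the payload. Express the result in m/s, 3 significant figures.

Δv ≈ 11000 m/s

Ignition mass of stage 1 = 37,100+4,670 + 4,430+719 + 1,290 = 48,209 kg.
Stage 1: m₀ = 48,209 kg, m_f = 48,209 − 37,100 = 11,109 kg; Δv = 424×9.8×ln(4.34) = 4155.2×1.4678 ≈ 6099 m/s.
Stage 2: m₀ = 6,439 kg, m_f = 6,439 − 4,430 = 2,009 kg; Δv = 430×9.8×ln(3.205) = 4214.0×1.1647 ≈ 4908 m/s.
Total Δv = 6099 + 4908 = 11007 m/s.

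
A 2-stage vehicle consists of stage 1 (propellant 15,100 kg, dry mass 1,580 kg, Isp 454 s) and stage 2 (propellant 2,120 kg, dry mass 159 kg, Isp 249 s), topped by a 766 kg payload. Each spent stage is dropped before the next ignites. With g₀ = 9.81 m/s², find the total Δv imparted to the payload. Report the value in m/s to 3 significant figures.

Ignition mass of stage 1 = 15,100+1,580 + 2,120+159 + 766 = 19,725 kg.
Stage 1: m₀ = 19,725 kg, m_f = 19,725 − 15,100 = 4,625 kg; Δv = 454×9.81×ln(4.265) = 4453.7×1.4504 ≈ 6460 m/s.
Stage 2: m₀ = 3,045 kg, m_f = 3,045 − 2,120 = 925 kg; Δv = 249×9.81×ln(3.292) = 2442.7×1.1915 ≈ 2910 m/s.
Total Δv = 6460 + 2910 = 9370 m/s.

Δv ≈ 9370 m/s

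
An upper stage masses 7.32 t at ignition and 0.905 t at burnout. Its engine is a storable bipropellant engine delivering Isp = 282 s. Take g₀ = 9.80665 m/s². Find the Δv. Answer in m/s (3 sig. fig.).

v_e = Isp · g₀ = 282 × 9.80665 = 2765.5 m/s.
From the ideal rocket equation, Δv = v_e · ln(m₀/m_f) = 2765.5 × ln(8.088) = 2765.5 × 2.0904 ≈ 5781.0 m/s.

Δv ≈ 5780 m/s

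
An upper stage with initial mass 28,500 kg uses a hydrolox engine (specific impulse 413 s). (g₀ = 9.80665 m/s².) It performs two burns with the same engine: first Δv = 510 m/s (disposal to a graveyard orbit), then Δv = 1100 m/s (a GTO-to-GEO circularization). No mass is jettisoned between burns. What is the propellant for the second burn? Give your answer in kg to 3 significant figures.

propellant for the second burn ≈ 5980 kg

v_e = Isp · g₀ = 413 × 9.80665 = 4050.1 m/s.
After the first burn: m = 28500 × exp(−510/4050.1) = 28500 × 0.88168 = 25,127.9 kg.
After the second burn: m = 25,127.9 × exp(−1100/4050.1) = 25,127.9 × 0.76216 = 19,151.5 kg.
Second-burn propellant = 25,127.9 − 19,151.5 = 5,976.4 kg.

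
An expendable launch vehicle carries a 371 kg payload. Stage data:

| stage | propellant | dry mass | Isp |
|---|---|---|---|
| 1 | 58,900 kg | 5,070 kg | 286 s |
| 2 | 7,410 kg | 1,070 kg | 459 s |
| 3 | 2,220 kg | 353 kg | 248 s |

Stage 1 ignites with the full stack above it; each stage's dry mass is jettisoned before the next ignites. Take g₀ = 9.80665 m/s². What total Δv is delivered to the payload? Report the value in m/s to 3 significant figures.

Δv ≈ 12400 m/s

Ignition mass of stage 1 = 58,900+5,070 + 7,410+1,070 + 2,220+353 + 371 = 75,394 kg.
Stage 1: m₀ = 75,394 kg, m_f = 75,394 − 58,900 = 16,494 kg; Δv = 286×9.80665×ln(4.571) = 2804.7×1.5197 ≈ 4262 m/s.
Stage 2: m₀ = 11,424 kg, m_f = 11,424 − 7,410 = 4,014 kg; Δv = 459×9.80665×ln(2.846) = 4501.3×1.0459 ≈ 4708 m/s.
Stage 3: m₀ = 2,944 kg, m_f = 2,944 − 2,220 = 724 kg; Δv = 248×9.80665×ln(4.066) = 2432.0×1.4027 ≈ 3412 m/s.
Total Δv = 4262 + 4708 + 3412 = 12382 m/s.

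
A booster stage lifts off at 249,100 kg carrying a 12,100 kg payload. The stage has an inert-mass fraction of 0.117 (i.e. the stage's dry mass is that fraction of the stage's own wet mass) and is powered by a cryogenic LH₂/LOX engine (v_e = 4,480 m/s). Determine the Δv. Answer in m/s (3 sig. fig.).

Stage wet mass = m₀ − payload = 249,100 − 12,100 = 237,000 kg.
Stage dry mass = ε × stage wet mass = 0.117 × 237,000 = 27,729 kg.
Burnout mass m_f = stage dry + payload = 27,729 + 12,100 = 39,829 kg.
Δv = v_e · ln(249,100/39,829) = 4480.0 × ln(6.254) = 4480.0 × 1.8333 ≈ 8213 m/s.

Δv ≈ 8210 m/s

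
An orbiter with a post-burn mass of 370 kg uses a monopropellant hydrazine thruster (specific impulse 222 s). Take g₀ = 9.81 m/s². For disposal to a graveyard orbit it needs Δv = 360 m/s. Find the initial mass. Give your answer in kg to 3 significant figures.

initial mass ≈ 437 kg

v_e = Isp · g₀ = 222 × 9.81 = 2177.8 m/s.
From the ideal rocket equation, m₀/m_f = exp(Δv / v_e) = exp(360 / 2177.8) = exp(0.1653) = 1.1798.
m₀ = m_f × 1.1798 = 370 × 1.1798 = 436.526 kg.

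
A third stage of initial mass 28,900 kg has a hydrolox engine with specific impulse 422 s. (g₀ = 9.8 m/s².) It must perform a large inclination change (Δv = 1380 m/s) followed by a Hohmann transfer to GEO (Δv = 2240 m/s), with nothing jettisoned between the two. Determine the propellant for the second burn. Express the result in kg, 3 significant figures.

propellant for the second burn ≈ 8660 kg

v_e = Isp · g₀ = 422 × 9.8 = 4135.6 m/s.
After the first burn: m = 28900 × exp(−1380/4135.6) = 28900 × 0.71628 = 20,700.5 kg.
After the second burn: m = 20,700.5 × exp(−2240/4135.6) = 20,700.5 × 0.58179 = 12,043.3 kg.
Second-burn propellant = 20,700.5 − 12,043.3 = 8,657.2 kg.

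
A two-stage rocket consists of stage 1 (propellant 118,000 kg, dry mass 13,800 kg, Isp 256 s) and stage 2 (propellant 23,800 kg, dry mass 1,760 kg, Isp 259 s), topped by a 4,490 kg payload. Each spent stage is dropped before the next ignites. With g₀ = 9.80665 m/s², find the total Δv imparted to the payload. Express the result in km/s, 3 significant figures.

Δv ≈ 7.27 km/s

Ignition mass of stage 1 = 118,000+13,800 + 23,800+1,760 + 4,490 = 161,850 kg.
Stage 1: m₀ = 161,850 kg, m_f = 161,850 − 118,000 = 43,850 kg; Δv = 256×9.80665×ln(3.691) = 2510.5×1.3059 ≈ 3278 m/s.
Stage 2: m₀ = 30,050 kg, m_f = 30,050 − 23,800 = 6,250 kg; Δv = 259×9.80665×ln(4.808) = 2539.9×1.5703 ≈ 3988 m/s.
Total Δv = 3278 + 3988 = 7266 m/s.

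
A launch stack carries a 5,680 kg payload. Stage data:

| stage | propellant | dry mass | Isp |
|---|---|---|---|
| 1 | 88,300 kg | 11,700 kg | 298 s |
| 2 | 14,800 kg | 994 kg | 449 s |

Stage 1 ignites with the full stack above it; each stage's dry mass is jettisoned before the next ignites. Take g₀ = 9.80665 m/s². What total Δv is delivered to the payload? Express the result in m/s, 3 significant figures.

Δv ≈ 8940 m/s

Ignition mass of stage 1 = 88,300+11,700 + 14,800+994 + 5,680 = 121,474 kg.
Stage 1: m₀ = 121,474 kg, m_f = 121,474 − 88,300 = 33,174 kg; Δv = 298×9.80665×ln(3.662) = 2922.4×1.2979 ≈ 3793 m/s.
Stage 2: m₀ = 21,474 kg, m_f = 21,474 − 14,800 = 6,674 kg; Δv = 449×9.80665×ln(3.218) = 4403.2×1.1686 ≈ 5146 m/s.
Total Δv = 3793 + 5146 = 8939 m/s.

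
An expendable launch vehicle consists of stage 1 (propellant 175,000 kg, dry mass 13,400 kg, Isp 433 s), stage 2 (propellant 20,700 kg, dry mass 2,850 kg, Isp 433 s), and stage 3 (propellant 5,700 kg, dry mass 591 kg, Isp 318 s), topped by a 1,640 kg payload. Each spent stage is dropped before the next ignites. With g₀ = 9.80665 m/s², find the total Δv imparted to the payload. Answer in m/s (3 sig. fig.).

Ignition mass of stage 1 = 175,000+13,400 + 20,700+2,850 + 5,700+591 + 1,640 = 219,881 kg.
Stage 1: m₀ = 219,881 kg, m_f = 219,881 − 175,000 = 44,881 kg; Δv = 433×9.80665×ln(4.899) = 4246.3×1.5891 ≈ 6748 m/s.
Stage 2: m₀ = 31,481 kg, m_f = 31,481 − 20,700 = 10,781 kg; Δv = 433×9.80665×ln(2.92) = 4246.3×1.0716 ≈ 4550 m/s.
Stage 3: m₀ = 7,931 kg, m_f = 7,931 − 5,700 = 2,231 kg; Δv = 318×9.80665×ln(3.555) = 3118.5×1.2683 ≈ 3955 m/s.
Total Δv = 6748 + 4550 + 3955 = 15253 m/s.

Δv ≈ 15300 m/s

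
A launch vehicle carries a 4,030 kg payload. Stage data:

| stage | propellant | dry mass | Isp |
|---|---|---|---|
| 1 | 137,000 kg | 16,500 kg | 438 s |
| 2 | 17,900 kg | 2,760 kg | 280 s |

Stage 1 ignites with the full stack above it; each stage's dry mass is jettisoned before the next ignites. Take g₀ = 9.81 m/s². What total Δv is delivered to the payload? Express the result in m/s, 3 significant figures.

Ignition mass of stage 1 = 137,000+16,500 + 17,900+2,760 + 4,030 = 178,190 kg.
Stage 1: m₀ = 178,190 kg, m_f = 178,190 − 137,000 = 41,190 kg; Δv = 438×9.81×ln(4.326) = 4296.8×1.4647 ≈ 6293 m/s.
Stage 2: m₀ = 24,690 kg, m_f = 24,690 − 17,900 = 6,790 kg; Δv = 280×9.81×ln(3.636) = 2746.8×1.2909 ≈ 3546 m/s.
Total Δv = 6293 + 3546 = 9839 m/s.

Δv ≈ 9840 m/s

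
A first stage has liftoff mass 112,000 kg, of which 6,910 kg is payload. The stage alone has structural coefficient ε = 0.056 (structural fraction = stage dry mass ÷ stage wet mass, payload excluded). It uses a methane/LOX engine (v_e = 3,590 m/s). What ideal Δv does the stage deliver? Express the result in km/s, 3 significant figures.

Stage wet mass = m₀ − payload = 112,000 − 6,910 = 105,090 kg.
Stage dry mass = ε × stage wet mass = 0.056 × 105,090 = 5,885.04 kg.
Burnout mass m_f = stage dry + payload = 5,885.04 + 6,910 = 12,795.04 kg.
Using Δv = v_e ln(m₀/m_f): Δv = v_e · ln(112,000/12,795.04) = 3590.0 × ln(8.753) = 3590.0 × 2.1694 ≈ 7788 m/s.

Δv ≈ 7.79 km/s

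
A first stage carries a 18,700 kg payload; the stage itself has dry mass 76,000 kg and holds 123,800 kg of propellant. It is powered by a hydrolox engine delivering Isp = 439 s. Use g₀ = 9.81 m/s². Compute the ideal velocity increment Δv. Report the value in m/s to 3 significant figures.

v_e = Isp · g₀ = 439 × 9.81 = 4306.6 m/s.
m₀ = payload + dry + propellant = 18,700 + 76,000 + 123,800 = 218,500 kg.
m_f = payload + dry = 18,700 + 76,000 = 94,700 kg.
Using Δv = v_e ln(m₀/m_f): Δv = v_e · ln(m₀/m_f) = 4306.6 × ln(2.307) = 4306.6 × 0.8361 ≈ 3600.6 m/s.

Δv ≈ 3600 m/s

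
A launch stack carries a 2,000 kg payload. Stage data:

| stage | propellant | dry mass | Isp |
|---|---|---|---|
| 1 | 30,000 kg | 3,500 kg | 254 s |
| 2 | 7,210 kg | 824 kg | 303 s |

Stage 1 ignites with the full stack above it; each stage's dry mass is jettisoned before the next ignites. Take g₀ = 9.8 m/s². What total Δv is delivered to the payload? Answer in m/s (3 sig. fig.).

Δv ≈ 6670 m/s

Ignition mass of stage 1 = 30,000+3,500 + 7,210+824 + 2,000 = 43,534 kg.
Stage 1: m₀ = 43,534 kg, m_f = 43,534 − 30,000 = 13,534 kg; Δv = 254×9.8×ln(3.217) = 2489.2×1.1683 ≈ 2908 m/s.
Stage 2: m₀ = 10,034 kg, m_f = 10,034 − 7,210 = 2,824 kg; Δv = 303×9.8×ln(3.553) = 2969.4×1.2678 ≈ 3765 m/s.
Total Δv = 2908 + 3765 = 6673 m/s.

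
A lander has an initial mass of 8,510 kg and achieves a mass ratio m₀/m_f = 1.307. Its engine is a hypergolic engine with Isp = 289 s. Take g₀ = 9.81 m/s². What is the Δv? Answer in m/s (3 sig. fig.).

v_e = Isp · g₀ = 289 × 9.81 = 2835.1 m/s.
Δv = v_e · ln(1.307) = 2835.1 × 0.2677 ≈ 759.1 m/s.

Δv ≈ 759 m/s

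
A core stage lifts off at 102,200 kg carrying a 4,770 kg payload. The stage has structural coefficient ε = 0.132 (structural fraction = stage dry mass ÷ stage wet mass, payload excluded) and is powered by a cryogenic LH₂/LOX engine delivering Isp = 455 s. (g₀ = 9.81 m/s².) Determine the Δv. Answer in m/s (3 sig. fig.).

Stage wet mass = m₀ − payload = 102,200 − 4,770 = 97,430 kg.
Stage dry mass = ε × stage wet mass = 0.132 × 97,430 = 12,860.8 kg.
Burnout mass m_f = stage dry + payload = 12,860.8 + 4,770 = 17,630.8 kg.
v_e = Isp · g₀ = 455 × 9.81 = 4463.6 m/s.
Rocket equation: Δv = v_e · ln(102,200/17,630.8) = 4463.6 × ln(5.797) = 4463.6 × 1.7573 ≈ 7844 m/s.

Δv ≈ 7840 m/s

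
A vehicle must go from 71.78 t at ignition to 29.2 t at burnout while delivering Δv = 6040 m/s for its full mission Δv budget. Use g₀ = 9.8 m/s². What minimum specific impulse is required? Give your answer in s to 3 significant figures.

Isp ≈ 685 s

ln(m₀/m_f) = ln(71780/29200) = ln(2.458) = 0.8994.
Using Δv = v_e ln(m₀/m_f): v_e = Δv / ln(m₀/m_f) = 6040 / 0.8994 = 6715.3 m/s.
Isp = v_e / g₀ = 6715.3 / 9.8 = 685.2 s.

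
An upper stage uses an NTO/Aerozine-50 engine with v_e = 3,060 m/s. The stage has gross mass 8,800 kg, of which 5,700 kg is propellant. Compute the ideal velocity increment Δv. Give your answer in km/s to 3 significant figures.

Δv ≈ 3.19 km/s

m_f = m₀ − m_prop = 8,800 − 5,700 = 3,100 kg.
Δv = v_e · ln(m₀/m_f) = 3060.0 × ln(2.839) = 3060.0 × 1.0433 ≈ 3192.6 m/s.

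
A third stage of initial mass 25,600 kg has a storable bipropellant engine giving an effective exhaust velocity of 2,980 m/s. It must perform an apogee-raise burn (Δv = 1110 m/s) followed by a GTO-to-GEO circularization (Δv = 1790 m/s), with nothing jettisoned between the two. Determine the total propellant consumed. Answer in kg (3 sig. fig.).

After the first burn: m = 25600 × exp(−1110/2980.0) = 25600 × 0.68902 = 17,638.9 kg.
After the second burn: m = 17,638.9 × exp(−1790/2980.0) = 17,638.9 × 0.54844 = 9,673.88 kg.
Total propellant = m₀ − m_final = 25600 − 9,673.88 = 15,926.12 kg.

total propellant consumed ≈ 15900 kg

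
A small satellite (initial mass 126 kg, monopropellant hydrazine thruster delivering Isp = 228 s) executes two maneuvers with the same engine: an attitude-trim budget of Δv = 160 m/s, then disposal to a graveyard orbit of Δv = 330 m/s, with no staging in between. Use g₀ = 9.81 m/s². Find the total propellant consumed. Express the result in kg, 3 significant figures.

total propellant consumed ≈ 24.8 kg

v_e = Isp · g₀ = 228 × 9.81 = 2236.7 m/s.
After the first burn: m = 126 × exp(−160/2236.7) = 126 × 0.93096 = 117.301 kg.
After the second burn: m = 117.301 × exp(−330/2236.7) = 117.301 × 0.86283 = 101.211 kg.
Total propellant = m₀ − m_final = 126 − 101.211 = 24.789 kg.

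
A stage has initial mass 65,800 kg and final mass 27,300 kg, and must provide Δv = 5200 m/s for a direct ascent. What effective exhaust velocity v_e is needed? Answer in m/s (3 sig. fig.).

ln(m₀/m_f) = ln(65800/27300) = ln(2.41) = 0.8797.
v_e = Δv / ln(m₀/m_f) = 5200 / 0.8797 = 5910.9 m/s.

v_e ≈ 5910 m/s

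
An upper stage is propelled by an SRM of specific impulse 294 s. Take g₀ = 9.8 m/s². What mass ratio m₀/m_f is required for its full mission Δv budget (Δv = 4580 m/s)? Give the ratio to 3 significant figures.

mass ratio ≈ 4.90

v_e = Isp · g₀ = 294 × 9.8 = 2881.2 m/s.
Rocket equation: m₀/m_f = exp(Δv / v_e) = exp(4580 / 2881.2) = exp(1.5896) = 4.9019.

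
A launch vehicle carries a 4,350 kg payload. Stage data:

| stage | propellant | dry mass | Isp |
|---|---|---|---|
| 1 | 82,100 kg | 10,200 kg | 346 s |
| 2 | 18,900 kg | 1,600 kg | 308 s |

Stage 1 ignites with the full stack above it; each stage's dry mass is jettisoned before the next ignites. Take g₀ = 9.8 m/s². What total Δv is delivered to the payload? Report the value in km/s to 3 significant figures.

Δv ≈ 8.41 km/s

Ignition mass of stage 1 = 82,100+10,200 + 18,900+1,600 + 4,350 = 117,150 kg.
Stage 1: m₀ = 117,150 kg, m_f = 117,150 − 82,100 = 35,050 kg; Δv = 346×9.8×ln(3.342) = 3390.8×1.2067 ≈ 4092 m/s.
Stage 2: m₀ = 24,850 kg, m_f = 24,850 − 18,900 = 5,950 kg; Δv = 308×9.8×ln(4.176) = 3018.4×1.4295 ≈ 4315 m/s.
Total Δv = 4092 + 4315 = 8407 m/s.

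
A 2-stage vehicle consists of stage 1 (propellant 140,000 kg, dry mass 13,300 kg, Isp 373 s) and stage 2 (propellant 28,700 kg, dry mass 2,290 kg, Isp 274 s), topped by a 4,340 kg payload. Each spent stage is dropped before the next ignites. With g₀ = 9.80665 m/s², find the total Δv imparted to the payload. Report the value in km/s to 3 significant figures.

Δv ≈ 9.45 km/s

Ignition mass of stage 1 = 140,000+13,300 + 28,700+2,290 + 4,340 = 188,630 kg.
Stage 1: m₀ = 188,630 kg, m_f = 188,630 − 140,000 = 48,630 kg; Δv = 373×9.80665×ln(3.879) = 3657.9×1.3555 ≈ 4958 m/s.
Stage 2: m₀ = 35,330 kg, m_f = 35,330 − 28,700 = 6,630 kg; Δv = 274×9.80665×ln(5.329) = 2687.0×1.6731 ≈ 4496 m/s.
Total Δv = 4958 + 4496 = 9454 m/s.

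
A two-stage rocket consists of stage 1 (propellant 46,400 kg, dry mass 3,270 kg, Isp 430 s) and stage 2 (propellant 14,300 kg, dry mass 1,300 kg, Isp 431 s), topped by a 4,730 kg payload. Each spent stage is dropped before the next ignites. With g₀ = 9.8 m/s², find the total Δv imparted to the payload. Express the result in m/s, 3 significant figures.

Δv ≈ 9720 m/s

Ignition mass of stage 1 = 46,400+3,270 + 14,300+1,300 + 4,730 = 70,000 kg.
Stage 1: m₀ = 70,000 kg, m_f = 70,000 − 46,400 = 23,600 kg; Δv = 430×9.8×ln(2.966) = 4214.0×1.0872 ≈ 4582 m/s.
Stage 2: m₀ = 20,330 kg, m_f = 20,330 − 14,300 = 6,030 kg; Δv = 431×9.8×ln(3.371) = 4223.8×1.2154 ≈ 5133 m/s.
Total Δv = 4582 + 5133 = 9715 m/s.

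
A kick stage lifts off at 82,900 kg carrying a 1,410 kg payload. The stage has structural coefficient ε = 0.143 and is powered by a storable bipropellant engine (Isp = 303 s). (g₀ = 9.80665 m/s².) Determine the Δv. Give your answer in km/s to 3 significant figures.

Stage wet mass = m₀ − payload = 82,900 − 1,410 = 81,490 kg.
Stage dry mass = ε × stage wet mass = 0.143 × 81,490 = 11,653.1 kg.
Burnout mass m_f = stage dry + payload = 11,653.1 + 1,410 = 13,063.1 kg.
v_e = Isp · g₀ = 303 × 9.80665 = 2971.4 m/s.
Δv = v_e · ln(82,900/13,063.1) = 2971.4 × ln(6.346) = 2971.4 × 1.8478 ≈ 5491 m/s.

Δv ≈ 5.49 km/s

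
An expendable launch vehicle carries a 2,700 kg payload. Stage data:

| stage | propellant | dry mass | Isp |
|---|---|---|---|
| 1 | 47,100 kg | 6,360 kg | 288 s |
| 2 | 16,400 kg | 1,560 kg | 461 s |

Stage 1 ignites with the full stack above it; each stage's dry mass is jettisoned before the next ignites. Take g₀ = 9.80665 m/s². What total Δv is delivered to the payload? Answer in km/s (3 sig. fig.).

Δv ≈ 9.99 km/s

Ignition mass of stage 1 = 47,100+6,360 + 16,400+1,560 + 2,700 = 74,120 kg.
Stage 1: m₀ = 74,120 kg, m_f = 74,120 − 47,100 = 27,020 kg; Δv = 288×9.80665×ln(2.743) = 2824.3×1.0091 ≈ 2850 m/s.
Stage 2: m₀ = 20,660 kg, m_f = 20,660 − 16,400 = 4,260 kg; Δv = 461×9.80665×ln(4.85) = 4520.9×1.5789 ≈ 7138 m/s.
Total Δv = 2850 + 7138 = 9988 m/s.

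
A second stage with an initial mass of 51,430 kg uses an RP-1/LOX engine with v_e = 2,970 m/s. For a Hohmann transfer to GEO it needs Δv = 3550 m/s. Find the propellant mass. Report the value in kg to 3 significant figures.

propellant mass ≈ 35900 kg

m₀/m_f = exp(Δv / v_e) = exp(3550 / 2970.0) = exp(1.1953) = 3.3045.
m_f = 51,430 / 3.3045 = 15,563.6 kg, so propellant = m₀ − m_f = 51,430 − 15,563.6 = 35,866.4 kg.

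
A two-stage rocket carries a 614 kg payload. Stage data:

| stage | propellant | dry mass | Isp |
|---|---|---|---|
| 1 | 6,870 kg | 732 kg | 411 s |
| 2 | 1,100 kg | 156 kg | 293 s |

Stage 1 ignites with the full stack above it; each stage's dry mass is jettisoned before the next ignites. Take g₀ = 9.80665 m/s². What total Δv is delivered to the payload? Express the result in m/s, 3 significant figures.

Ignition mass of stage 1 = 6,870+732 + 1,100+156 + 614 = 9,472 kg.
Stage 1: m₀ = 9,472 kg, m_f = 9,472 − 6,870 = 2,602 kg; Δv = 411×9.80665×ln(3.64) = 4030.5×1.2921 ≈ 5208 m/s.
Stage 2: m₀ = 1,870 kg, m_f = 1,870 − 1,100 = 770 kg; Δv = 293×9.80665×ln(2.429) = 2873.3×0.8873 ≈ 2550 m/s.
Total Δv = 5208 + 2550 = 7758 m/s.

Δv ≈ 7760 m/s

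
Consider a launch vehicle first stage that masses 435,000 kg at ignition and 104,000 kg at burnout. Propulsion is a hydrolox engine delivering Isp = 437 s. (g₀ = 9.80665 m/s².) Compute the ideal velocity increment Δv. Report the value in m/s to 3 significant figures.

Δv ≈ 6130 m/s

v_e = Isp · g₀ = 437 × 9.80665 = 4285.5 m/s.
Using Δv = v_e ln(m₀/m_f): Δv = v_e · ln(m₀/m_f) = 4285.5 × ln(4.183) = 4285.5 × 1.4310 ≈ 6132.4 m/s.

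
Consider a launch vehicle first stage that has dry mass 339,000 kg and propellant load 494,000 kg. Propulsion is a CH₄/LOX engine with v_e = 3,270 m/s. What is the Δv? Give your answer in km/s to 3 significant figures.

m₀ = m_dry + m_prop = 339,000 + 494,000 = 833,000 kg.
Rocket equation: Δv = v_e · ln(m₀/m_f) = 3270.0 × ln(2.457) = 3270.0 × 0.8990 ≈ 2939.8 m/s.

Δv ≈ 2.94 km/s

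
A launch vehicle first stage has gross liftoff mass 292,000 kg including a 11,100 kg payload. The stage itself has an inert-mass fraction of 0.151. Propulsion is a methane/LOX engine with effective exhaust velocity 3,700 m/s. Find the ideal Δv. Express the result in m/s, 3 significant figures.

Δv ≈ 6280 m/s

Stage wet mass = m₀ − payload = 292,000 − 11,100 = 280,900 kg.
Stage dry mass = ε × stage wet mass = 0.151 × 280,900 = 42,415.9 kg.
Burnout mass m_f = stage dry + payload = 42,415.9 + 11,100 = 53,515.9 kg.
Δv = v_e · ln(292,000/53,515.9) = 3700.0 × ln(5.456) = 3700.0 × 1.6968 ≈ 6278 m/s.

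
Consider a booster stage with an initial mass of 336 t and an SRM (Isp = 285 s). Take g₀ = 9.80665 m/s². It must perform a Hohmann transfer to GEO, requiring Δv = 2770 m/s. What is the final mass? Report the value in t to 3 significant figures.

v_e = Isp · g₀ = 285 × 9.80665 = 2794.9 m/s.
m₀/m_f = exp(Δv / v_e) = exp(2770 / 2794.9) = exp(0.9911) = 2.6942.
m_f = m₀ / 2.6942 = 336 / 2.6942 = 124.712 t.

final mass ≈ 125 t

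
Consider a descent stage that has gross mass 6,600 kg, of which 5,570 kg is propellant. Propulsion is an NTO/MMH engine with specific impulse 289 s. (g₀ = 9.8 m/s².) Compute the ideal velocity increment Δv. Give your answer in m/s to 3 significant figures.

Δv ≈ 5260 m/s

v_e = Isp · g₀ = 289 × 9.8 = 2832.2 m/s.
m_f = m₀ − m_prop = 6,600 − 5,570 = 1,030 kg.
Δv = v_e · ln(m₀/m_f) = 2832.2 × ln(6.408) = 2832.2 × 1.8575 ≈ 5260.8 m/s.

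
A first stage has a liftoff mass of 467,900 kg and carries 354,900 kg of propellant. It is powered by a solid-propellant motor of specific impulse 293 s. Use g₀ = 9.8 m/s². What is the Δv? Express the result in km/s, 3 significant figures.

v_e = Isp · g₀ = 293 × 9.8 = 2871.4 m/s.
m_f = m₀ − m_prop = 467,900 − 354,900 = 113,000 kg.
Using Δv = v_e ln(m₀/m_f): Δv = v_e · ln(m₀/m_f) = 2871.4 × ln(4.141) = 2871.4 × 1.4209 ≈ 4079.9 m/s.

Δv ≈ 4.08 km/s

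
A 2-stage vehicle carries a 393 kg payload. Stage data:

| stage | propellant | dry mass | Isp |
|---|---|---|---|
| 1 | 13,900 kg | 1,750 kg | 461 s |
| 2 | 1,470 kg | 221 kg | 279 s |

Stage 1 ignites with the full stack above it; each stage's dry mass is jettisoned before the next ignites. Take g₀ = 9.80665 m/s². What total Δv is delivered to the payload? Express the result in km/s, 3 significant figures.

Ignition mass of stage 1 = 13,900+1,750 + 1,470+221 + 393 = 17,734 kg.
Stage 1: m₀ = 17,734 kg, m_f = 17,734 − 13,900 = 3,834 kg; Δv = 461×9.80665×ln(4.625) = 4520.9×1.5316 ≈ 6924 m/s.
Stage 2: m₀ = 2,084 kg, m_f = 2,084 − 1,470 = 614 kg; Δv = 279×9.80665×ln(3.394) = 2736.1×1.2220 ≈ 3344 m/s.
Total Δv = 6924 + 3344 = 10268 m/s.

Δv ≈ 10.3 km/s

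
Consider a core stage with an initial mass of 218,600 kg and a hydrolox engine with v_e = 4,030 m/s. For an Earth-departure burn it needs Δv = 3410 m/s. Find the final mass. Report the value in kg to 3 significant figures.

final mass ≈ 93800 kg

Rocket equation: m₀/m_f = exp(Δv / v_e) = exp(3410 / 4030.0) = exp(0.8462) = 2.3307.
m_f = m₀ / 2.3307 = 218,600 / 2.3307 = 93,791.6 kg.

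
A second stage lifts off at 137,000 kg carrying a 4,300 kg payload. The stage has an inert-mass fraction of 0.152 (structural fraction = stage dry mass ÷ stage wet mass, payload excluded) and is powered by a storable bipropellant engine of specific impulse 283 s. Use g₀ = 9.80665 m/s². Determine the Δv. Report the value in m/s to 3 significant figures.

Δv ≈ 4780 m/s

Stage wet mass = m₀ − payload = 137,000 − 4,300 = 132,700 kg.
Stage dry mass = ε × stage wet mass = 0.152 × 132,700 = 20,170.4 kg.
Burnout mass m_f = stage dry + payload = 20,170.4 + 4,300 = 24,470.4 kg.
v_e = Isp · g₀ = 283 × 9.80665 = 2775.3 m/s.
Using Δv = v_e ln(m₀/m_f): Δv = v_e · ln(137,000/24,470.4) = 2775.3 × ln(5.599) = 2775.3 × 1.7225 ≈ 4780 m/s.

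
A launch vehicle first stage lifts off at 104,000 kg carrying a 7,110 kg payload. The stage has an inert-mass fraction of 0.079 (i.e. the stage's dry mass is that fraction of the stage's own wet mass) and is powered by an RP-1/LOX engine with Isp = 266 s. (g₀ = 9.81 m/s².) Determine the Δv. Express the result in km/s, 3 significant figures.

Stage wet mass = m₀ − payload = 104,000 − 7,110 = 96,890 kg.
Stage dry mass = ε × stage wet mass = 0.079 × 96,890 = 7,654.31 kg.
Burnout mass m_f = stage dry + payload = 7,654.31 + 7,110 = 14,764.31 kg.
v_e = Isp · g₀ = 266 × 9.81 = 2609.5 m/s.
Δv = v_e · ln(104,000/14,764.31) = 2609.5 × ln(7.044) = 2609.5 × 1.9522 ≈ 5094 m/s.

Δv ≈ 5.09 km/s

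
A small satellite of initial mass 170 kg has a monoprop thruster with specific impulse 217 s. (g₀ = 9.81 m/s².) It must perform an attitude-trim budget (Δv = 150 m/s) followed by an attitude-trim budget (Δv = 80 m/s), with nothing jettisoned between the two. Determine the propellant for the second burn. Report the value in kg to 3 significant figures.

v_e = Isp · g₀ = 217 × 9.81 = 2128.8 m/s.
After the first burn: m = 170 × exp(−150/2128.8) = 170 × 0.93196 = 158.433 kg.
After the second burn: m = 158.433 × exp(−80/2128.8) = 158.433 × 0.96312 = 152.59 kg.
Second-burn propellant = 158.433 − 152.59 = 5.843 kg.

propellant for the second burn ≈ 5.84 kg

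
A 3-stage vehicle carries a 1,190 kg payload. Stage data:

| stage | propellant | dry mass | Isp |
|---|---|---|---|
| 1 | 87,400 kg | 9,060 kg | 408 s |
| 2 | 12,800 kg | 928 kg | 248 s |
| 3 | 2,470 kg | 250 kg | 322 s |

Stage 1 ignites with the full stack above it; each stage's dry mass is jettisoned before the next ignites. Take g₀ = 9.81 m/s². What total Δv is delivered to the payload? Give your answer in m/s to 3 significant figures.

Ignition mass of stage 1 = 87,400+9,060 + 12,800+928 + 2,470+250 + 1,190 = 114,098 kg.
Stage 1: m₀ = 114,098 kg, m_f = 114,098 − 87,400 = 26,698 kg; Δv = 408×9.81×ln(4.274) = 4002.5×1.4525 ≈ 5813 m/s.
Stage 2: m₀ = 17,638 kg, m_f = 17,638 − 12,800 = 4,838 kg; Δv = 248×9.81×ln(3.646) = 2432.9×1.2936 ≈ 3147 m/s.
Stage 3: m₀ = 3,910 kg, m_f = 3,910 − 2,470 = 1,440 kg; Δv = 322×9.81×ln(2.715) = 3158.8×0.9989 ≈ 3155 m/s.
Total Δv = 5813 + 3147 + 3155 = 12115 m/s.

Δv ≈ 12100 m/s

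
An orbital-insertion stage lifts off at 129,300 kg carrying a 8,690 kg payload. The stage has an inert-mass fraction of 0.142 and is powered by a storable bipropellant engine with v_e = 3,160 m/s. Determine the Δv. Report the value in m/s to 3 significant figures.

Δv ≈ 5090 m/s

Stage wet mass = m₀ − payload = 129,300 − 8,690 = 120,610 kg.
Stage dry mass = ε × stage wet mass = 0.142 × 120,610 = 17,126.6 kg.
Burnout mass m_f = stage dry + payload = 17,126.6 + 8,690 = 25,816.6 kg.
Δv = v_e · ln(129,300/25,816.6) = 3160.0 × ln(5.008) = 3160.0 × 1.6111 ≈ 5091 m/s.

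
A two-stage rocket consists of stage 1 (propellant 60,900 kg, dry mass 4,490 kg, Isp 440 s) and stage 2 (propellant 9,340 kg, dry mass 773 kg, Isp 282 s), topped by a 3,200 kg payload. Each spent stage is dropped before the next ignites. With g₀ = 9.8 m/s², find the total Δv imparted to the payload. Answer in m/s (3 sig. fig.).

Ignition mass of stage 1 = 60,900+4,490 + 9,340+773 + 3,200 = 78,703 kg.
Stage 1: m₀ = 78,703 kg, m_f = 78,703 − 60,900 = 17,803 kg; Δv = 440×9.8×ln(4.421) = 4312.0×1.4863 ≈ 6409 m/s.
Stage 2: m₀ = 13,313 kg, m_f = 13,313 − 9,340 = 3,973 kg; Δv = 282×9.8×ln(3.351) = 2763.6×1.2092 ≈ 3342 m/s.
Total Δv = 6409 + 3342 = 9751 m/s.

Δv ≈ 9750 m/s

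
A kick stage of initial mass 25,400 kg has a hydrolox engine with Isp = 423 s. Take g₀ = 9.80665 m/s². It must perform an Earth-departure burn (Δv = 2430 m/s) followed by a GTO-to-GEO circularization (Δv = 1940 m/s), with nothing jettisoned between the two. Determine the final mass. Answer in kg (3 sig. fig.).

v_e = Isp · g₀ = 423 × 9.80665 = 4148.2 m/s.
After the first burn: m = 25400 × exp(−2430/4148.2) = 25400 × 0.55666 = 14,139.2 kg.
After the second burn: m = 14,139.2 × exp(−1940/4148.2) = 14,139.2 × 0.62646 = 8,857.64 kg.

final mass ≈ 8860 kg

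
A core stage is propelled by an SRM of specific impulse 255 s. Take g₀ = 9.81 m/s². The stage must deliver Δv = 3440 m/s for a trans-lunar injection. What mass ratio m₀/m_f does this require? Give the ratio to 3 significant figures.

v_e = Isp · g₀ = 255 × 9.81 = 2501.6 m/s.
m₀/m_f = exp(Δv / v_e) = exp(3440 / 2501.6) = exp(1.3751) = 3.9557.

mass ratio ≈ 3.96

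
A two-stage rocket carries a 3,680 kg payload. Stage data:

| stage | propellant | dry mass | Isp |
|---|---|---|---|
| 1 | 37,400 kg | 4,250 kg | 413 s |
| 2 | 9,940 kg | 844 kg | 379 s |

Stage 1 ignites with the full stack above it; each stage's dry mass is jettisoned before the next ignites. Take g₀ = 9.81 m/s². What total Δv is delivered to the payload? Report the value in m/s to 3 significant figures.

Ignition mass of stage 1 = 37,400+4,250 + 9,940+844 + 3,680 = 56,114 kg.
Stage 1: m₀ = 56,114 kg, m_f = 56,114 − 37,400 = 18,714 kg; Δv = 413×9.81×ln(2.999) = 4051.5×1.0981 ≈ 4449 m/s.
Stage 2: m₀ = 14,464 kg, m_f = 14,464 − 9,940 = 4,524 kg; Δv = 379×9.81×ln(3.197) = 3718.0×1.1623 ≈ 4321 m/s.
Total Δv = 4449 + 4321 = 8770 m/s.

Δv ≈ 8770 m/s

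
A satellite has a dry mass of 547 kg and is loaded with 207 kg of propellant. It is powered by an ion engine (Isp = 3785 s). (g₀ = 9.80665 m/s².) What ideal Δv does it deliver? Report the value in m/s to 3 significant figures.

v_e = Isp · g₀ = 3785 × 9.80665 = 37118.2 m/s.
m₀ = m_dry + m_prop = 547 + 207 = 754 kg.
Rocket equation: Δv = v_e · ln(m₀/m_f) = 37118.2 × ln(1.378) = 37118.2 × 0.3209 ≈ 11912.8 m/s.

Δv ≈ 11900 m/s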